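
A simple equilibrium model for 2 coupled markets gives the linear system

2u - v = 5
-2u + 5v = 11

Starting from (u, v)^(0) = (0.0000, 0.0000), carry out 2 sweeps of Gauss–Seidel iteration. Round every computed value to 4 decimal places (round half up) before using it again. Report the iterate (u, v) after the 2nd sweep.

(4.1000, 3.8400)

Iteration 1:
  u = (5 - (-1)·0.0000) / (2) = 2.5000
  v = (11 - (-2)·2.5000) / (5) = 3.2000
Iteration 2:
  u = (5 - (-1)·3.2000) / (2) = 4.1000
  v = (11 - (-2)·4.1000) / (5) = 3.8400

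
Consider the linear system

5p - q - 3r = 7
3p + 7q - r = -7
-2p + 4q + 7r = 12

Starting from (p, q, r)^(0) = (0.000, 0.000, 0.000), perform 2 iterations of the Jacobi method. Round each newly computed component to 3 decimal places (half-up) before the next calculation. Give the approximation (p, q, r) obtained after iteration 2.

(2.228, -1.355, 2.686)

Iteration 1:
  p = (7 - (-1)·0.000 - (-3)·0.000) / (5) = 1.400
  q = (-7 - (3)·0.000 - (-1)·0.000) / (7) = -1.000
  r = (12 - (-2)·0.000 - (4)·0.000) / (7) = 1.714
Iteration 2:
  p = (7 - (-1)·-1.000 - (-3)·1.714) / (5) = 2.228
  q = (-7 - (3)·1.400 - (-1)·1.714) / (7) = -1.355
  r = (12 - (-2)·1.400 - (4)·-1.000) / (7) = 2.686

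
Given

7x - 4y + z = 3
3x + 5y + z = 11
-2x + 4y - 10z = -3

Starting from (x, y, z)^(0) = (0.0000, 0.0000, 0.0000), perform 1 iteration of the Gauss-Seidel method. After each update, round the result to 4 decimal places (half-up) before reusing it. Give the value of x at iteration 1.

0.4286

Iteration 1:
  x = (3 - (-4)·0.0000 - (1)·0.0000) / (7) = 0.4286
  y = (11 - (3)·0.4286 - (1)·0.0000) / (5) = 1.9428
  z = (-3 - (-2)·0.4286 - (4)·1.9428) / (-10) = 0.9914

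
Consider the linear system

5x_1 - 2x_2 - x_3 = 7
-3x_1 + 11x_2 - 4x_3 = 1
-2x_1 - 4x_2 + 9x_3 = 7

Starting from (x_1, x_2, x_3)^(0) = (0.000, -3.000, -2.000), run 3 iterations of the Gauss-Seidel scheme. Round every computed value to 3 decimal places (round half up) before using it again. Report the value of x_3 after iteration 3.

1.678

Iteration 1:
  x_1 = (7 - (-2)·-3.000 - (-1)·-2.000) / (5) = -0.200
  x_2 = (1 - (-3)·-0.200 - (-4)·-2.000) / (11) = -0.691
  x_3 = (7 - (-2)·-0.200 - (-4)·-0.691) / (9) = 0.426
Iteration 2:
  x_1 = (7 - (-2)·-0.691 - (-1)·0.426) / (5) = 1.209
  x_2 = (1 - (-3)·1.209 - (-4)·0.426) / (11) = 0.576
  x_3 = (7 - (-2)·1.209 - (-4)·0.576) / (9) = 1.302
Iteration 3:
  x_1 = (7 - (-2)·0.576 - (-1)·1.302) / (5) = 1.891
  x_2 = (1 - (-3)·1.891 - (-4)·1.302) / (11) = 1.080
  x_3 = (7 - (-2)·1.891 - (-4)·1.080) / (9) = 1.678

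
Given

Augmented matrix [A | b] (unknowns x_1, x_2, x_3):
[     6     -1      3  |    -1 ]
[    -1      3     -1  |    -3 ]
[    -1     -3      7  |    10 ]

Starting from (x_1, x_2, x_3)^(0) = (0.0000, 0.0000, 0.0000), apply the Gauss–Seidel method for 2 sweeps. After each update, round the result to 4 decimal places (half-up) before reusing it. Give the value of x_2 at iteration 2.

Iteration 1:
  x_1 = (-1 - (-1)·0.0000 - (3)·0.0000) / (6) = -0.1667
  x_2 = (-3 - (-1)·-0.1667 - (-1)·0.0000) / (3) = -1.0556
  x_3 = (10 - (-1)·-0.1667 - (-3)·-1.0556) / (7) = 0.9524
Iteration 2:
  x_1 = (-1 - (-1)·-1.0556 - (3)·0.9524) / (6) = -0.8188
  x_2 = (-3 - (-1)·-0.8188 - (-1)·0.9524) / (3) = -0.9555
  x_3 = (10 - (-1)·-0.8188 - (-3)·-0.9555) / (7) = 0.9021

-0.9555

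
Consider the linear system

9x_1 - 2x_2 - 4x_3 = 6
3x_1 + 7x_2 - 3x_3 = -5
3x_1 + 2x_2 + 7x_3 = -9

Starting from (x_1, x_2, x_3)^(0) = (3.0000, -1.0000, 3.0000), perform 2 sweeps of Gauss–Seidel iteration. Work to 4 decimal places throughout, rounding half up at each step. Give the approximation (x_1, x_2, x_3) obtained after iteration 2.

Iteration 1:
  x_1 = (6 - (-2)·-1.0000 - (-4)·3.0000) / (9) = 1.7778
  x_2 = (-5 - (3)·1.7778 - (-3)·3.0000) / (7) = -0.1905
  x_3 = (-9 - (3)·1.7778 - (2)·-0.1905) / (7) = -1.9932
Iteration 2:
  x_1 = (6 - (-2)·-0.1905 - (-4)·-1.9932) / (9) = -0.2615
  x_2 = (-5 - (3)·-0.2615 - (-3)·-1.9932) / (7) = -1.4564
  x_3 = (-9 - (3)·-0.2615 - (2)·-1.4564) / (7) = -0.7575

(-0.2615, -1.4564, -0.7575)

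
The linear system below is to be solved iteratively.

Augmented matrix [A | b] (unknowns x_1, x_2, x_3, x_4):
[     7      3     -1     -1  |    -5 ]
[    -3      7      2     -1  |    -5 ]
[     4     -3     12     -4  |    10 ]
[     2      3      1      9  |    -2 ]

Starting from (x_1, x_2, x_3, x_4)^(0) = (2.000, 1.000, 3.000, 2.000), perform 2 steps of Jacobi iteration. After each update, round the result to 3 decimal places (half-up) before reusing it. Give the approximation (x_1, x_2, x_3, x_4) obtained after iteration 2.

(-0.566, -1.398, 0.425, -0.104)

Iteration 1:
  x_1 = (-5 - (3)·1.000 - (-1)·3.000 - (-1)·2.000) / (7) = -0.429
  x_2 = (-5 - (-3)·2.000 - (2)·3.000 - (-1)·2.000) / (7) = -0.429
  x_3 = (10 - (4)·2.000 - (-3)·1.000 - (-4)·2.000) / (12) = 1.083
  x_4 = (-2 - (2)·2.000 - (3)·1.000 - (1)·3.000) / (9) = -1.333
Iteration 2:
  x_1 = (-5 - (3)·-0.429 - (-1)·1.083 - (-1)·-1.333) / (7) = -0.566
  x_2 = (-5 - (-3)·-0.429 - (2)·1.083 - (-1)·-1.333) / (7) = -1.398
  x_3 = (10 - (4)·-0.429 - (-3)·-0.429 - (-4)·-1.333) / (12) = 0.425
  x_4 = (-2 - (2)·-0.429 - (3)·-0.429 - (1)·1.083) / (9) = -0.104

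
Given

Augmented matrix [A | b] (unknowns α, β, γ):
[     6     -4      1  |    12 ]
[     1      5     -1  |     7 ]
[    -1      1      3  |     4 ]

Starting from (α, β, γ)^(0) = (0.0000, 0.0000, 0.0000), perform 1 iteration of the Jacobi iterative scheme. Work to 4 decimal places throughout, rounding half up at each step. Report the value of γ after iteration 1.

Iteration 1:
  α = (12 - (-4)·0.0000 - (1)·0.0000) / (6) = 2.0000
  β = (7 - (1)·0.0000 - (-1)·0.0000) / (5) = 1.4000
  γ = (4 - (-1)·0.0000 - (1)·0.0000) / (3) = 1.3333

1.3333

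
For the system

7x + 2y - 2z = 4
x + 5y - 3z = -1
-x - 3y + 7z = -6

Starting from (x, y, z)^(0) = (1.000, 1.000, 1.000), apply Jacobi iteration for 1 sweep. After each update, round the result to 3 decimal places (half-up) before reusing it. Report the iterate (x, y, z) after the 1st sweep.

(0.571, 0.200, -0.286)

Iteration 1:
  x = (4 - (2)·1.000 - (-2)·1.000) / (7) = 0.571
  y = (-1 - (1)·1.000 - (-3)·1.000) / (5) = 0.200
  z = (-6 - (-1)·1.000 - (-3)·1.000) / (7) = -0.286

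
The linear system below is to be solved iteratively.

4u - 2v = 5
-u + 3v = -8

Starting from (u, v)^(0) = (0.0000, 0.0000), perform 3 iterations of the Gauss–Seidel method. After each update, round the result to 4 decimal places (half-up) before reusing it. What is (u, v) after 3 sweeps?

Iteration 1:
  u = (5 - (-2)·0.0000) / (4) = 1.2500
  v = (-8 - (-1)·1.2500) / (3) = -2.2500
Iteration 2:
  u = (5 - (-2)·-2.2500) / (4) = 0.1250
  v = (-8 - (-1)·0.1250) / (3) = -2.6250
Iteration 3:
  u = (5 - (-2)·-2.6250) / (4) = -0.0625
  v = (-8 - (-1)·-0.0625) / (3) = -2.6875

(-0.0625, -2.6875)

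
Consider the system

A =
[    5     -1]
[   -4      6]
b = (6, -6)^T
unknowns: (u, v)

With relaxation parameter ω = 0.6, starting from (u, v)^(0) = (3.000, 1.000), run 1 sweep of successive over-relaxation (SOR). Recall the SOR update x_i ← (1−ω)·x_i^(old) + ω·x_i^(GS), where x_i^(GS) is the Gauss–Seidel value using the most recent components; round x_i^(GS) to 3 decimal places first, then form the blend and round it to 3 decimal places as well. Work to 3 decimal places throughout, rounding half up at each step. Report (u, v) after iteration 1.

(2.040, 0.616)

Iteration 1:
  u: GS value = (6 - (-1)·1.000) / (5) = 1.400;  u ← (1−ω)·3.000 + ω·1.400 = 2.040
  v: GS value = (-6 - (-4)·2.040) / (6) = 0.360;  v ← (1−ω)·1.000 + ω·0.360 = 0.616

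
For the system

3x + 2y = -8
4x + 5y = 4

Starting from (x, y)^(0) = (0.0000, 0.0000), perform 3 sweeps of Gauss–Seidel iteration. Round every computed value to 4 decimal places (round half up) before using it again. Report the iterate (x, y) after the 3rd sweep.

(-5.6652, 5.3322)

Iteration 1:
  x = (-8 - (2)·0.0000) / (3) = -2.6667
  y = (4 - (4)·-2.6667) / (5) = 2.9334
Iteration 2:
  x = (-8 - (2)·2.9334) / (3) = -4.6223
  y = (4 - (4)·-4.6223) / (5) = 4.4978
Iteration 3:
  x = (-8 - (2)·4.4978) / (3) = -5.6652
  y = (4 - (4)·-5.6652) / (5) = 5.3322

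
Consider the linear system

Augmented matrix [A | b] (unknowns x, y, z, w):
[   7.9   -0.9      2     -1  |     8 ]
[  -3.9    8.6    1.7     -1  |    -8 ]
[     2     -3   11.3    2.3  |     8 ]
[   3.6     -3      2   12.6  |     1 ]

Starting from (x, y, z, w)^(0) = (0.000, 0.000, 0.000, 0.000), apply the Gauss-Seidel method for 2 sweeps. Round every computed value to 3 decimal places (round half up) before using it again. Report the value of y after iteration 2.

Iteration 1:
  x = (8 - (-0.9)·0.000 - (2)·0.000 - (-1)·0.000) / (7.9) = 1.013
  y = (-8 - (-3.9)·1.013 - (1.7)·0.000 - (-1)·0.000) / (8.6) = -0.471
  z = (8 - (2)·1.013 - (-3)·-0.471 - (2.3)·0.000) / (11.3) = 0.404
  w = (1 - (3.6)·1.013 - (-3)·-0.471 - (2)·0.404) / (12.6) = -0.386
Iteration 2:
  x = (8 - (-0.9)·-0.471 - (2)·0.404 - (-1)·-0.386) / (7.9) = 0.808
  y = (-8 - (-3.9)·0.808 - (1.7)·0.404 - (-1)·-0.386) / (8.6) = -0.689
  z = (8 - (2)·0.808 - (-3)·-0.689 - (2.3)·-0.386) / (11.3) = 0.461
  w = (1 - (3.6)·0.808 - (-3)·-0.689 - (2)·0.461) / (12.6) = -0.389

-0.689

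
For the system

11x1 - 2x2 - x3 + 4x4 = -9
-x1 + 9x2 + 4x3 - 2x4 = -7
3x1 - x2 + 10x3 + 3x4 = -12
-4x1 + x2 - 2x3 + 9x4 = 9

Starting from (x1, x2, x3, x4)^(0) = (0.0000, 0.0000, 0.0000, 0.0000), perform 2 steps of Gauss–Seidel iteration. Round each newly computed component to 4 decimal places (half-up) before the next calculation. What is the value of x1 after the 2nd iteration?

Iteration 1:
  x1 = (-9 - (-2)·0.0000 - (-1)·0.0000 - (4)·0.0000) / (11) = -0.8182
  x2 = (-7 - (-1)·-0.8182 - (4)·0.0000 - (-2)·0.0000) / (9) = -0.8687
  x3 = (-12 - (3)·-0.8182 - (-1)·-0.8687 - (3)·0.0000) / (10) = -1.0414
  x4 = (9 - (-4)·-0.8182 - (1)·-0.8687 - (-2)·-1.0414) / (9) = 0.5015
Iteration 2:
  x1 = (-9 - (-2)·-0.8687 - (-1)·-1.0414 - (4)·0.5015) / (11) = -1.2532
  x2 = (-7 - (-1)·-1.2532 - (4)·-1.0414 - (-2)·0.5015) / (9) = -0.3427
  x3 = (-12 - (3)·-1.2532 - (-1)·-0.3427 - (3)·0.5015) / (10) = -1.0088
  x4 = (9 - (-4)·-1.2532 - (1)·-0.3427 - (-2)·-1.0088) / (9) = 0.2569

-1.2532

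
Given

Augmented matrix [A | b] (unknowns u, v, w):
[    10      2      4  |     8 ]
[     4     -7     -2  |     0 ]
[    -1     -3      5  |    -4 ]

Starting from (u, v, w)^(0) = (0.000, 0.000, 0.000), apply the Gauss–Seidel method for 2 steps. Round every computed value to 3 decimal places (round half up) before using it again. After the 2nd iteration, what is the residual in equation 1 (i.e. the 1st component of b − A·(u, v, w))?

-0.644

Iteration 1:
  u = (8 - (2)·0.000 - (4)·0.000) / (10) = 0.800
  v = (0 - (4)·0.800 - (-2)·0.000) / (-7) = 0.457
  w = (-4 - (-1)·0.800 - (-3)·0.457) / (5) = -0.366
Iteration 2:
  u = (8 - (2)·0.457 - (4)·-0.366) / (10) = 0.855
  v = (0 - (4)·0.855 - (-2)·-0.366) / (-7) = 0.593
  w = (-4 - (-1)·0.855 - (-3)·0.593) / (5) = -0.273
Residual b − A·x = (-0.644, 0.185, -0.001)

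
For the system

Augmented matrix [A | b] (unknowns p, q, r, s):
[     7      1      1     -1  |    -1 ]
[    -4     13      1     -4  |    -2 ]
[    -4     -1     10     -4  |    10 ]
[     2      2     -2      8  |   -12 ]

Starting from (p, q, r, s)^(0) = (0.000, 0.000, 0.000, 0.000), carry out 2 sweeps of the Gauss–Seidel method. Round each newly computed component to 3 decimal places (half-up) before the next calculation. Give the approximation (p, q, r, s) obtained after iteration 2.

Iteration 1:
  p = (-1 - (1)·0.000 - (1)·0.000 - (-1)·0.000) / (7) = -0.143
  q = (-2 - (-4)·-0.143 - (1)·0.000 - (-4)·0.000) / (13) = -0.198
  r = (10 - (-4)·-0.143 - (-1)·-0.198 - (-4)·0.000) / (10) = 0.923
  s = (-12 - (2)·-0.143 - (2)·-0.198 - (-2)·0.923) / (8) = -1.184
Iteration 2:
  p = (-1 - (1)·-0.198 - (1)·0.923 - (-1)·-1.184) / (7) = -0.416
  q = (-2 - (-4)·-0.416 - (1)·0.923 - (-4)·-1.184) / (13) = -0.717
  r = (10 - (-4)·-0.416 - (-1)·-0.717 - (-4)·-1.184) / (10) = 0.288
  s = (-12 - (2)·-0.416 - (2)·-0.717 - (-2)·0.288) / (8) = -1.145

(-0.416, -0.717, 0.288, -1.145)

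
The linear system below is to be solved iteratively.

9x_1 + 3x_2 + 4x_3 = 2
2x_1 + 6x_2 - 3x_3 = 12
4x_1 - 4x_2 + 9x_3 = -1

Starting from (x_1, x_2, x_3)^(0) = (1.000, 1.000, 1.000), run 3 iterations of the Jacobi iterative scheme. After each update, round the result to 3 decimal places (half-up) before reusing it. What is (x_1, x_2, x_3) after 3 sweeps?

(-0.976, 2.700, 1.036)

Iteration 1:
  x_1 = (2 - (3)·1.000 - (4)·1.000) / (9) = -0.556
  x_2 = (12 - (2)·1.000 - (-3)·1.000) / (6) = 2.167
  x_3 = (-1 - (4)·1.000 - (-4)·1.000) / (9) = -0.111
Iteration 2:
  x_1 = (2 - (3)·2.167 - (4)·-0.111) / (9) = -0.451
  x_2 = (12 - (2)·-0.556 - (-3)·-0.111) / (6) = 2.130
  x_3 = (-1 - (4)·-0.556 - (-4)·2.167) / (9) = 1.099
Iteration 3:
  x_1 = (2 - (3)·2.130 - (4)·1.099) / (9) = -0.976
  x_2 = (12 - (2)·-0.451 - (-3)·1.099) / (6) = 2.700
  x_3 = (-1 - (4)·-0.451 - (-4)·2.130) / (9) = 1.036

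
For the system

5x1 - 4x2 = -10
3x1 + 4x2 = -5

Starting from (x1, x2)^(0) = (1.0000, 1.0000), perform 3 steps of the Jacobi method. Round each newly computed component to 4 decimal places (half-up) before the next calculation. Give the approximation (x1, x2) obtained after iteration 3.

Iteration 1:
  x1 = (-10 - (-4)·1.0000) / (5) = -1.2000
  x2 = (-5 - (3)·1.0000) / (4) = -2.0000
Iteration 2:
  x1 = (-10 - (-4)·-2.0000) / (5) = -3.6000
  x2 = (-5 - (3)·-1.2000) / (4) = -0.3500
Iteration 3:
  x1 = (-10 - (-4)·-0.3500) / (5) = -2.2800
  x2 = (-5 - (3)·-3.6000) / (4) = 1.4500

(-2.2800, 1.4500)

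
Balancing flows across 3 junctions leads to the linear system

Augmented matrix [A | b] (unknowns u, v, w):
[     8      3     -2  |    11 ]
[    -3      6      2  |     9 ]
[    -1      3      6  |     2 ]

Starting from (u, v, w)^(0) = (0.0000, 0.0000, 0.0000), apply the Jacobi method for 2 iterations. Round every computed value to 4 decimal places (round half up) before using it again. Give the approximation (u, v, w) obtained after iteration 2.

(0.8958, 2.0764, -0.1875)

Iteration 1:
  u = (11 - (3)·0.0000 - (-2)·0.0000) / (8) = 1.3750
  v = (9 - (-3)·0.0000 - (2)·0.0000) / (6) = 1.5000
  w = (2 - (-1)·0.0000 - (3)·0.0000) / (6) = 0.3333
Iteration 2:
  u = (11 - (3)·1.5000 - (-2)·0.3333) / (8) = 0.8958
  v = (9 - (-3)·1.3750 - (2)·0.3333) / (6) = 2.0764
  w = (2 - (-1)·1.3750 - (3)·1.5000) / (6) = -0.1875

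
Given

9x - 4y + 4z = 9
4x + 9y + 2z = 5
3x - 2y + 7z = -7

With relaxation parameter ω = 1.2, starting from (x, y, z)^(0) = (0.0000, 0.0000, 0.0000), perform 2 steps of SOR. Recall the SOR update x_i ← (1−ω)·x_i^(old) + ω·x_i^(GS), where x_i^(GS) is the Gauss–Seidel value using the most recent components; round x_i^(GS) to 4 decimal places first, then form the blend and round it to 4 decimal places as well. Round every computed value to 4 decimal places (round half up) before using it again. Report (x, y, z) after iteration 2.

Iteration 1:
  x: GS value = (9 - (-4)·0.0000 - (4)·0.0000) / (9) = 1.0000;  x ← (1−ω)·0.0000 + ω·1.0000 = 1.2000
  y: GS value = (5 - (4)·1.2000 - (2)·0.0000) / (9) = 0.0222;  y ← (1−ω)·0.0000 + ω·0.0222 = 0.0266
  z: GS value = (-7 - (3)·1.2000 - (-2)·0.0266) / (7) = -1.5067;  z ← (1−ω)·0.0000 + ω·-1.5067 = -1.8080
Iteration 2:
  x: GS value = (9 - (-4)·0.0266 - (4)·-1.8080) / (9) = 1.8154;  x ← (1−ω)·1.2000 + ω·1.8154 = 1.9385
  y: GS value = (5 - (4)·1.9385 - (2)·-1.8080) / (9) = 0.0958;  y ← (1−ω)·0.0266 + ω·0.0958 = 0.1096
  z: GS value = (-7 - (3)·1.9385 - (-2)·0.1096) / (7) = -1.7995;  z ← (1−ω)·-1.8080 + ω·-1.7995 = -1.7978

(1.9385, 0.1096, -1.7978)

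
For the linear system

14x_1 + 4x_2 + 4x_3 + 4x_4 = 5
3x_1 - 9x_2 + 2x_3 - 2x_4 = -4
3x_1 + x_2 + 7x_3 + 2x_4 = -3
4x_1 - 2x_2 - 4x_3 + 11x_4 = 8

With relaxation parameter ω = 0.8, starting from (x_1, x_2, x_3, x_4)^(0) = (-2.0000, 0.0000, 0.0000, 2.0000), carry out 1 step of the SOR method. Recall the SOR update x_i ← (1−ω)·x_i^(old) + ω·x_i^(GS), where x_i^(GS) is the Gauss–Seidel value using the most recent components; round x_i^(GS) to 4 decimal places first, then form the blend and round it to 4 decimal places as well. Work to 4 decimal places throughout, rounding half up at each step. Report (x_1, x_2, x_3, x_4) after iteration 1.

Iteration 1:
  x_1: GS value = (5 - (4)·0.0000 - (4)·0.0000 - (4)·2.0000) / (14) = -0.2143;  x_1 ← (1−ω)·-2.0000 + ω·-0.2143 = -0.5714
  x_2: GS value = (-4 - (3)·-0.5714 - (2)·0.0000 - (-2)·2.0000) / (-9) = -0.1905;  x_2 ← (1−ω)·0.0000 + ω·-0.1905 = -0.1524
  x_3: GS value = (-3 - (3)·-0.5714 - (1)·-0.1524 - (2)·2.0000) / (7) = -0.7333;  x_3 ← (1−ω)·0.0000 + ω·-0.7333 = -0.5866
  x_4: GS value = (8 - (4)·-0.5714 - (-2)·-0.1524 - (-4)·-0.5866) / (11) = 0.6940;  x_4 ← (1−ω)·2.0000 + ω·0.6940 = 0.9552

(-0.5714, -0.1524, -0.5866, 0.9552)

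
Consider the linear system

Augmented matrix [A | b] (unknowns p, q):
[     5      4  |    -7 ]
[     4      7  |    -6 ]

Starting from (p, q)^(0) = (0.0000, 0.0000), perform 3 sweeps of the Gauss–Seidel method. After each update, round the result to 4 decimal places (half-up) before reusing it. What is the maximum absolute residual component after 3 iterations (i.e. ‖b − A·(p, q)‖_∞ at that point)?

Iteration 1:
  p = (-7 - (4)·0.0000) / (5) = -1.4000
  q = (-6 - (4)·-1.4000) / (7) = -0.0571
Iteration 2:
  p = (-7 - (4)·-0.0571) / (5) = -1.3543
  q = (-6 - (4)·-1.3543) / (7) = -0.0833
Iteration 3:
  p = (-7 - (4)·-0.0833) / (5) = -1.3334
  q = (-6 - (4)·-1.3334) / (7) = -0.0952
Residual b − A·x = (0.0478, 0.0000); ∞-norm = 0.0478

0.0478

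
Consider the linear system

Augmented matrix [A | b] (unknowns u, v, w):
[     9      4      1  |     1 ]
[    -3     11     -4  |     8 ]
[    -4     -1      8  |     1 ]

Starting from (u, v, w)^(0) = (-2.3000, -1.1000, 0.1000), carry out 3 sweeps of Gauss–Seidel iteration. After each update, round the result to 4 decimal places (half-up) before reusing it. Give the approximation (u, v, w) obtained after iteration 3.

(-0.2604, 0.6739, 0.0790)

Iteration 1:
  u = (1 - (4)·-1.1000 - (1)·0.1000) / (9) = 0.5889
  v = (8 - (-3)·0.5889 - (-4)·0.1000) / (11) = 0.9242
  w = (1 - (-4)·0.5889 - (-1)·0.9242) / (8) = 0.5350
Iteration 2:
  u = (1 - (4)·0.9242 - (1)·0.5350) / (9) = -0.3591
  v = (8 - (-3)·-0.3591 - (-4)·0.5350) / (11) = 0.8239
  w = (1 - (-4)·-0.3591 - (-1)·0.8239) / (8) = 0.0484
Iteration 3:
  u = (1 - (4)·0.8239 - (1)·0.0484) / (9) = -0.2604
  v = (8 - (-3)·-0.2604 - (-4)·0.0484) / (11) = 0.6739
  w = (1 - (-4)·-0.2604 - (-1)·0.6739) / (8) = 0.0790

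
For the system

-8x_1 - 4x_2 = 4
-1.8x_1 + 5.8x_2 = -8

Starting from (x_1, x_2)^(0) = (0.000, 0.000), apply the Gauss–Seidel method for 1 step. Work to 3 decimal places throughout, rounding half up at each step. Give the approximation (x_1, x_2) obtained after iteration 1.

(-0.500, -1.534)

Iteration 1:
  x_1 = (4 - (-4)·0.000) / (-8) = -0.500
  x_2 = (-8 - (-1.8)·-0.500) / (5.8) = -1.534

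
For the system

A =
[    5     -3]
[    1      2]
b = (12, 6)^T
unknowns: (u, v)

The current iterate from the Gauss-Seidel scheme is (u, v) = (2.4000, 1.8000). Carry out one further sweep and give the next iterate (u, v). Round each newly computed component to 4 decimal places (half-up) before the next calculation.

(3.4800, 1.2600)

One sweep:
  u = (12 - (-3)·1.8000) / (5) = 3.4800
  v = (6 - (1)·3.4800) / (2) = 1.2600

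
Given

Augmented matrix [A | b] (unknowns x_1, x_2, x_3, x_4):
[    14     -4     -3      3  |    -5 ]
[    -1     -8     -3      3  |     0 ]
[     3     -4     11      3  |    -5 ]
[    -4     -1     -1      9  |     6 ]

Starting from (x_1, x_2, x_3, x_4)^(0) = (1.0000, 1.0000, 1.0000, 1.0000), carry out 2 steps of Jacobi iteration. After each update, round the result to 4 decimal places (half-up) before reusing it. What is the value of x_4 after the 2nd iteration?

0.5503

Iteration 1:
  x_1 = (-5 - (-4)·1.0000 - (-3)·1.0000 - (3)·1.0000) / (14) = -0.0714
  x_2 = (0 - (-1)·1.0000 - (-3)·1.0000 - (3)·1.0000) / (-8) = -0.1250
  x_3 = (-5 - (3)·1.0000 - (-4)·1.0000 - (3)·1.0000) / (11) = -0.6364
  x_4 = (6 - (-4)·1.0000 - (-1)·1.0000 - (-1)·1.0000) / (9) = 1.3333
Iteration 2:
  x_1 = (-5 - (-4)·-0.1250 - (-3)·-0.6364 - (3)·1.3333) / (14) = -0.8149
  x_2 = (0 - (-1)·-0.0714 - (-3)·-0.6364 - (3)·1.3333) / (-8) = 0.7476
  x_3 = (-5 - (3)·-0.0714 - (-4)·-0.1250 - (3)·1.3333) / (11) = -0.8442
  x_4 = (6 - (-4)·-0.0714 - (-1)·-0.1250 - (-1)·-0.6364) / (9) = 0.5503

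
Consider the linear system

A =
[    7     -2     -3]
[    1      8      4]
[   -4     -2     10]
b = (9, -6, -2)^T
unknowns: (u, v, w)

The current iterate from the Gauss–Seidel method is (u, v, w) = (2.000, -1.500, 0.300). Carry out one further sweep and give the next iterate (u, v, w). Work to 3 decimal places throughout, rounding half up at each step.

(0.986, -1.023, -0.010)

One sweep:
  u = (9 - (-2)·-1.500 - (-3)·0.300) / (7) = 0.986
  v = (-6 - (1)·0.986 - (4)·0.300) / (8) = -1.023
  w = (-2 - (-4)·0.986 - (-2)·-1.023) / (10) = -0.010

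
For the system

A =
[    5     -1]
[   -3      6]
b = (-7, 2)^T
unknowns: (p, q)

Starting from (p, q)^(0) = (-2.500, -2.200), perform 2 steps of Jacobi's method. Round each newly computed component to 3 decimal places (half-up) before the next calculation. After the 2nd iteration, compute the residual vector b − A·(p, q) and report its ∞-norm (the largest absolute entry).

Iteration 1:
  p = (-7 - (-1)·-2.200) / (5) = -1.840
  q = (2 - (-3)·-2.500) / (6) = -0.917
Iteration 2:
  p = (-7 - (-1)·-0.917) / (5) = -1.583
  q = (2 - (-3)·-1.840) / (6) = -0.587
Residual b − A·x = (0.328, 0.773); ∞-norm = 0.773

0.773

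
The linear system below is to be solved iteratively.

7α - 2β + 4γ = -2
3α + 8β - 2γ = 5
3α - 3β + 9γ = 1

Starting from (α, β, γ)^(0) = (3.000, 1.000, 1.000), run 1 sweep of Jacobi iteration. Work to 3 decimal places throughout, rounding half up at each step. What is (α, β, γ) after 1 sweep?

(-0.571, -0.250, -0.556)

Iteration 1:
  α = (-2 - (-2)·1.000 - (4)·1.000) / (7) = -0.571
  β = (5 - (3)·3.000 - (-2)·1.000) / (8) = -0.250
  γ = (1 - (3)·3.000 - (-3)·1.000) / (9) = -0.556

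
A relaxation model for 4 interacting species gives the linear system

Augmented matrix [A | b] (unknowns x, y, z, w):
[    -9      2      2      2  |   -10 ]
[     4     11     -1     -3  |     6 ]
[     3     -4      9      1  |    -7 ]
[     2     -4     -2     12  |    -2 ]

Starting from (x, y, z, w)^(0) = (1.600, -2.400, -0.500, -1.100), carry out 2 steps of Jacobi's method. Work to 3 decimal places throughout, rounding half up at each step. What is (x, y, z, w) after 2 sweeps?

Iteration 1:
  x = (-10 - (2)·-2.400 - (2)·-0.500 - (2)·-1.100) / (-9) = 0.222
  y = (6 - (4)·1.600 - (-1)·-0.500 - (-3)·-1.100) / (11) = -0.382
  z = (-7 - (3)·1.600 - (-4)·-2.400 - (1)·-1.100) / (9) = -2.256
  w = (-2 - (2)·1.600 - (-4)·-2.400 - (-2)·-0.500) / (12) = -1.317
Iteration 2:
  x = (-10 - (2)·-0.382 - (2)·-2.256 - (2)·-1.317) / (-9) = 0.232
  y = (6 - (4)·0.222 - (-1)·-2.256 - (-3)·-1.317) / (11) = -0.100
  z = (-7 - (3)·0.222 - (-4)·-0.382 - (1)·-1.317) / (9) = -0.875
  w = (-2 - (2)·0.222 - (-4)·-0.382 - (-2)·-2.256) / (12) = -0.707

(0.232, -0.100, -0.875, -0.707)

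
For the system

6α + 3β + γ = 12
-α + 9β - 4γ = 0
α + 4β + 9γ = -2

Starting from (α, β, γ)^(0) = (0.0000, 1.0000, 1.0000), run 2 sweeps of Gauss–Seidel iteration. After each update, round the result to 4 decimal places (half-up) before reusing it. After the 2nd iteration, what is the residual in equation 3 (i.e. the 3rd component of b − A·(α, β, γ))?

Iteration 1:
  α = (12 - (3)·1.0000 - (1)·1.0000) / (6) = 1.3333
  β = (0 - (-1)·1.3333 - (-4)·1.0000) / (9) = 0.5926
  γ = (-2 - (1)·1.3333 - (4)·0.5926) / (9) = -0.6337
Iteration 2:
  α = (12 - (3)·0.5926 - (1)·-0.6337) / (6) = 1.8093
  β = (0 - (-1)·1.8093 - (-4)·-0.6337) / (9) = -0.0806
  γ = (-2 - (1)·1.8093 - (4)·-0.0806) / (9) = -0.3874
Residual b − A·x = (1.7734, 0.9851, -0.0003)

-0.0003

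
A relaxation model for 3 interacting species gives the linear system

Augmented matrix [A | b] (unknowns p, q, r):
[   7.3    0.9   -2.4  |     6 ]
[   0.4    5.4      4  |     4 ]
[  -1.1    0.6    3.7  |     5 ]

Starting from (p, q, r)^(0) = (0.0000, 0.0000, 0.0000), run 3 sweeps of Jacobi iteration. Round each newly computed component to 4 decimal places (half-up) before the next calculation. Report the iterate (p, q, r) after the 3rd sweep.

(1.3466, -0.4393, 1.7527)

Iteration 1:
  p = (6 - (0.9)·0.0000 - (-2.4)·0.0000) / (7.3) = 0.8219
  q = (4 - (0.4)·0.0000 - (4)·0.0000) / (5.4) = 0.7407
  r = (5 - (-1.1)·0.0000 - (0.6)·0.0000) / (3.7) = 1.3514
Iteration 2:
  p = (6 - (0.9)·0.7407 - (-2.4)·1.3514) / (7.3) = 1.1749
  q = (4 - (0.4)·0.8219 - (4)·1.3514) / (5.4) = -0.3212
  r = (5 - (-1.1)·0.8219 - (0.6)·0.7407) / (3.7) = 1.4756
Iteration 3:
  p = (6 - (0.9)·-0.3212 - (-2.4)·1.4756) / (7.3) = 1.3466
  q = (4 - (0.4)·1.1749 - (4)·1.4756) / (5.4) = -0.4393
  r = (5 - (-1.1)·1.1749 - (0.6)·-0.3212) / (3.7) = 1.7527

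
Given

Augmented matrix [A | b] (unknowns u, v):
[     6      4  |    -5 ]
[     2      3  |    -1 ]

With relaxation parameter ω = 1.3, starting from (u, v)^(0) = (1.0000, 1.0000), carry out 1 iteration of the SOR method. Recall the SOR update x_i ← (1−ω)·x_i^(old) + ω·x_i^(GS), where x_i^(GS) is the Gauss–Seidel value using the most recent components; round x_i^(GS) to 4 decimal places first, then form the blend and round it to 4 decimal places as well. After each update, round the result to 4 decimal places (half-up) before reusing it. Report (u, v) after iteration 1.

Iteration 1:
  u: GS value = (-5 - (4)·1.0000) / (6) = -1.5000;  u ← (1−ω)·1.0000 + ω·-1.5000 = -2.2500
  v: GS value = (-1 - (2)·-2.2500) / (3) = 1.1667;  v ← (1−ω)·1.0000 + ω·1.1667 = 1.2167

(-2.2500, 1.2167)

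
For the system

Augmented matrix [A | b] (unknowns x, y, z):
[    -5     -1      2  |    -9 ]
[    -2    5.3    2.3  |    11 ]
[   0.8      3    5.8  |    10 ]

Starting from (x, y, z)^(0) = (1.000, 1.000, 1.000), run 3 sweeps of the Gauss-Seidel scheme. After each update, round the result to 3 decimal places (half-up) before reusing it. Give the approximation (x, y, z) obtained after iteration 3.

Iteration 1:
  x = (-9 - (-1)·1.000 - (2)·1.000) / (-5) = 2.000
  y = (11 - (-2)·2.000 - (2.3)·1.000) / (5.3) = 2.396
  z = (10 - (0.8)·2.000 - (3)·2.396) / (5.8) = 0.209
Iteration 2:
  x = (-9 - (-1)·2.396 - (2)·0.209) / (-5) = 1.404
  y = (11 - (-2)·1.404 - (2.3)·0.209) / (5.3) = 2.515
  z = (10 - (0.8)·1.404 - (3)·2.515) / (5.8) = 0.230
Iteration 3:
  x = (-9 - (-1)·2.515 - (2)·0.230) / (-5) = 1.389
  y = (11 - (-2)·1.389 - (2.3)·0.230) / (5.3) = 2.500
  z = (10 - (0.8)·1.389 - (3)·2.500) / (5.8) = 0.239

(1.389, 2.500, 0.239)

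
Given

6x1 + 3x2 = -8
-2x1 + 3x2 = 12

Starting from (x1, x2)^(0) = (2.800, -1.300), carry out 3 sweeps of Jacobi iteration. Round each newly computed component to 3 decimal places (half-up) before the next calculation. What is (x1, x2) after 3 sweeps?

Iteration 1:
  x1 = (-8 - (3)·-1.300) / (6) = -0.683
  x2 = (12 - (-2)·2.800) / (3) = 5.867
Iteration 2:
  x1 = (-8 - (3)·5.867) / (6) = -4.267
  x2 = (12 - (-2)·-0.683) / (3) = 3.545
Iteration 3:
  x1 = (-8 - (3)·3.545) / (6) = -3.106
  x2 = (12 - (-2)·-4.267) / (3) = 1.155

(-3.106, 1.155)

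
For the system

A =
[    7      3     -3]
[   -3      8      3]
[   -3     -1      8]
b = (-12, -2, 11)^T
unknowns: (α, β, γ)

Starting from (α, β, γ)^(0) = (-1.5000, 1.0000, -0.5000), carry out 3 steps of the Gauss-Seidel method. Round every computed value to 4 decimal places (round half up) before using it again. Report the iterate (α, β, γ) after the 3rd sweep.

(-1.0019, -0.9413, 0.8816)

Iteration 1:
  α = (-12 - (3)·1.0000 - (-3)·-0.5000) / (7) = -2.3571
  β = (-2 - (-3)·-2.3571 - (3)·-0.5000) / (8) = -0.9464
  γ = (11 - (-3)·-2.3571 - (-1)·-0.9464) / (8) = 0.3728
Iteration 2:
  α = (-12 - (3)·-0.9464 - (-3)·0.3728) / (7) = -1.1489
  β = (-2 - (-3)·-1.1489 - (3)·0.3728) / (8) = -0.8206
  γ = (11 - (-3)·-1.1489 - (-1)·-0.8206) / (8) = 0.8416
Iteration 3:
  α = (-12 - (3)·-0.8206 - (-3)·0.8416) / (7) = -1.0019
  β = (-2 - (-3)·-1.0019 - (3)·0.8416) / (8) = -0.9413
  γ = (11 - (-3)·-1.0019 - (-1)·-0.9413) / (8) = 0.8816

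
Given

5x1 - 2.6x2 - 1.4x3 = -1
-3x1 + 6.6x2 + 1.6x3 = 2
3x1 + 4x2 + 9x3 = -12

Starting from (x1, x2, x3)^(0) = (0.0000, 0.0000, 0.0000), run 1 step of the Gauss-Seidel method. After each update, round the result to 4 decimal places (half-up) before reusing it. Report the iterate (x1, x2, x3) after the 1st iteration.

Iteration 1:
  x1 = (-1 - (-2.6)·0.0000 - (-1.4)·0.0000) / (5) = -0.2000
  x2 = (2 - (-3)·-0.2000 - (1.6)·0.0000) / (6.6) = 0.2121
  x3 = (-12 - (3)·-0.2000 - (4)·0.2121) / (9) = -1.3609

(-0.2000, 0.2121, -1.3609)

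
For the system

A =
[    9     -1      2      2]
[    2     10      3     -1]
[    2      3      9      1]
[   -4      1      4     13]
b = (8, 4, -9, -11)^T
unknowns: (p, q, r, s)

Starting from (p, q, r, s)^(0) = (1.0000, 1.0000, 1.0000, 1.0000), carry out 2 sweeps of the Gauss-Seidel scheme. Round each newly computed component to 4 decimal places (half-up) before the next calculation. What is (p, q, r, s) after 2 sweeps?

(1.2448, 0.5010, -1.4111, -0.0675)

Iteration 1:
  p = (8 - (-1)·1.0000 - (2)·1.0000 - (2)·1.0000) / (9) = 0.5556
  q = (4 - (2)·0.5556 - (3)·1.0000 - (-1)·1.0000) / (10) = 0.0889
  r = (-9 - (2)·0.5556 - (3)·0.0889 - (1)·1.0000) / (9) = -1.2642
  s = (-11 - (-4)·0.5556 - (1)·0.0889 - (4)·-1.2642) / (13) = -0.2931
Iteration 2:
  p = (8 - (-1)·0.0889 - (2)·-1.2642 - (2)·-0.2931) / (9) = 1.2448
  q = (4 - (2)·1.2448 - (3)·-1.2642 - (-1)·-0.2931) / (10) = 0.5010
  r = (-9 - (2)·1.2448 - (3)·0.5010 - (1)·-0.2931) / (9) = -1.4111
  s = (-11 - (-4)·1.2448 - (1)·0.5010 - (4)·-1.4111) / (13) = -0.0675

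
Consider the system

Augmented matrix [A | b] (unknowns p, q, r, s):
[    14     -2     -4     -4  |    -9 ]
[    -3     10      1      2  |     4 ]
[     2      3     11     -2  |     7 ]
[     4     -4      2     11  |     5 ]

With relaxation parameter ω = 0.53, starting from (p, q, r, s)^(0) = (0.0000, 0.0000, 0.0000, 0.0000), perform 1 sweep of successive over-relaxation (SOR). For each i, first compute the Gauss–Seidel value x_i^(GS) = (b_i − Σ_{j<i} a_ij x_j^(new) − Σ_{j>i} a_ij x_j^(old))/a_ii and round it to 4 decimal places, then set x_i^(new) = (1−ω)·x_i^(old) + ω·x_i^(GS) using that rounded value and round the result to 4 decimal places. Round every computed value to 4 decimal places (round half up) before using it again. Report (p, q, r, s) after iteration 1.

(-0.3407, 0.1578, 0.3473, 0.3035)

Iteration 1:
  p: GS value = (-9 - (-2)·0.0000 - (-4)·0.0000 - (-4)·0.0000) / (14) = -0.6429;  p ← (1−ω)·0.0000 + ω·-0.6429 = -0.3407
  q: GS value = (4 - (-3)·-0.3407 - (1)·0.0000 - (2)·0.0000) / (10) = 0.2978;  q ← (1−ω)·0.0000 + ω·0.2978 = 0.1578
  r: GS value = (7 - (2)·-0.3407 - (3)·0.1578 - (-2)·0.0000) / (11) = 0.6553;  r ← (1−ω)·0.0000 + ω·0.6553 = 0.3473
  s: GS value = (5 - (4)·-0.3407 - (-4)·0.1578 - (2)·0.3473) / (11) = 0.5727;  s ← (1−ω)·0.0000 + ω·0.5727 = 0.3035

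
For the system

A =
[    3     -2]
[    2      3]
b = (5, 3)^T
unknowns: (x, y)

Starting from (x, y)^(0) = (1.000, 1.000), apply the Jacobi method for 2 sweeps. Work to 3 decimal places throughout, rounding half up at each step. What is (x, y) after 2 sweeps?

(1.889, -0.555)

Iteration 1:
  x = (5 - (-2)·1.000) / (3) = 2.333
  y = (3 - (2)·1.000) / (3) = 0.333
Iteration 2:
  x = (5 - (-2)·0.333) / (3) = 1.889
  y = (3 - (2)·2.333) / (3) = -0.555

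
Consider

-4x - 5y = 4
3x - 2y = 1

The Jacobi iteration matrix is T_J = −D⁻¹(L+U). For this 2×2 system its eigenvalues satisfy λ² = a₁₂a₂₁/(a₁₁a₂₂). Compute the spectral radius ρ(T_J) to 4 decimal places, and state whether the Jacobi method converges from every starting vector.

a₁₂a₂₁/(a₁₁a₂₂) = (-5)·(3) / ((-4)·(-2)) = -1.875000
ρ = √|-1.875000| = √1.875000 = 1.3693
ρ > 1, so Jacobi diverges

1.3693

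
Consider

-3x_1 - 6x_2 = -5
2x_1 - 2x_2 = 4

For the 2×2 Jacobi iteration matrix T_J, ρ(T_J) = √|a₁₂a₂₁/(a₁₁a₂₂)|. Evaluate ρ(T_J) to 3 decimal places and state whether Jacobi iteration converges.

a₁₂a₂₁/(a₁₁a₂₂) = (-6)·(2) / ((-3)·(-2)) = -2.000000
ρ = √|-2.000000| = √2.000000 = 1.414
ρ > 1, so Jacobi diverges

1.414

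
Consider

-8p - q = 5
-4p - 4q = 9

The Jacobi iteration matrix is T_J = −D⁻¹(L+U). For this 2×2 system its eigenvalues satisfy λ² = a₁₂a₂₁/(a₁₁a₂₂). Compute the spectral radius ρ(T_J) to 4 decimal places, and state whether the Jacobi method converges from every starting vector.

0.3536

a₁₂a₂₁/(a₁₁a₂₂) = (-1)·(-4) / ((-8)·(-4)) = 0.125000
ρ = √|0.125000| = √0.125000 = 0.3536
ρ < 1, so Jacobi converges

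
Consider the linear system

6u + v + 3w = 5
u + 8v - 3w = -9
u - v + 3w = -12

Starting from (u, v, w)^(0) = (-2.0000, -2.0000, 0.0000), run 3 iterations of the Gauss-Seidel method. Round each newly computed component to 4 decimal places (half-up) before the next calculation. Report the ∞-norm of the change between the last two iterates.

1.0775

Iteration 1:
  u = (5 - (1)·-2.0000 - (3)·0.0000) / (6) = 1.1667
  v = (-9 - (1)·1.1667 - (-3)·0.0000) / (8) = -1.2708
  w = (-12 - (1)·1.1667 - (-1)·-1.2708) / (3) = -4.8125
Iteration 2:
  u = (5 - (1)·-1.2708 - (3)·-4.8125) / (6) = 3.4514
  v = (-9 - (1)·3.4514 - (-3)·-4.8125) / (8) = -3.3611
  w = (-12 - (1)·3.4514 - (-1)·-3.3611) / (3) = -6.2708
Iteration 3:
  u = (5 - (1)·-3.3611 - (3)·-6.2708) / (6) = 4.5289
  v = (-9 - (1)·4.5289 - (-3)·-6.2708) / (8) = -4.0427
  w = (-12 - (1)·4.5289 - (-1)·-4.0427) / (3) = -6.8572
Change: (1.0775, -0.6816, -0.5864) → max |·| = 1.0775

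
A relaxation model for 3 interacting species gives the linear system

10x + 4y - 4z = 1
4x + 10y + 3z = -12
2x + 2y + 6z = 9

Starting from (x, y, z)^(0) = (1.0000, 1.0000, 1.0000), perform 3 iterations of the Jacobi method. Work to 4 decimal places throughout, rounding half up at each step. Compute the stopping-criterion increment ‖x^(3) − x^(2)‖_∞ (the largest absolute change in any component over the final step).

Iteration 1:
  x = (1 - (4)·1.0000 - (-4)·1.0000) / (10) = 0.1000
  y = (-12 - (4)·1.0000 - (3)·1.0000) / (10) = -1.9000
  z = (9 - (2)·1.0000 - (2)·1.0000) / (6) = 0.8333
Iteration 2:
  x = (1 - (4)·-1.9000 - (-4)·0.8333) / (10) = 1.1933
  y = (-12 - (4)·0.1000 - (3)·0.8333) / (10) = -1.4900
  z = (9 - (2)·0.1000 - (2)·-1.9000) / (6) = 2.1000
Iteration 3:
  x = (1 - (4)·-1.4900 - (-4)·2.1000) / (10) = 1.5360
  y = (-12 - (4)·1.1933 - (3)·2.1000) / (10) = -2.3073
  z = (9 - (2)·1.1933 - (2)·-1.4900) / (6) = 1.5989
Change: (0.3427, -0.8173, -0.5011) → max |·| = 0.8173

0.8173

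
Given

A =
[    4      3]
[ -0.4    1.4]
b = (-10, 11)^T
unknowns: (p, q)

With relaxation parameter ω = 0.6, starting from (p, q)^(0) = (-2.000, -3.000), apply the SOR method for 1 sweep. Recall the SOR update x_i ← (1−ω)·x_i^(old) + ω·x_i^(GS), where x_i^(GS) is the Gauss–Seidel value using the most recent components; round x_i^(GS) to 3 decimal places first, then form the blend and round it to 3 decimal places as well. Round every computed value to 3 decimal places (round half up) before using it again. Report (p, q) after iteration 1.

Iteration 1:
  p: GS value = (-10 - (3)·-3.000) / (4) = -0.250;  p ← (1−ω)·-2.000 + ω·-0.250 = -0.950
  q: GS value = (11 - (-0.4)·-0.950) / (1.4) = 7.586;  q ← (1−ω)·-3.000 + ω·7.586 = 3.352

(-0.950, 3.352)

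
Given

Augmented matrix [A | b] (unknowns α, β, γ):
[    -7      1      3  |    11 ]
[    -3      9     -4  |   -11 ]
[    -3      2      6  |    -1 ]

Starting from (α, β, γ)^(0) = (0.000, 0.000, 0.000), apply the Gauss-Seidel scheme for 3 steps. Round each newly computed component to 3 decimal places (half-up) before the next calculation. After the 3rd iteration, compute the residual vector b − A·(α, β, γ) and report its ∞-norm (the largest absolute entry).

Iteration 1:
  α = (11 - (1)·0.000 - (3)·0.000) / (-7) = -1.571
  β = (-11 - (-3)·-1.571 - (-4)·0.000) / (9) = -1.746
  γ = (-1 - (-3)·-1.571 - (2)·-1.746) / (6) = -0.370
Iteration 2:
  α = (11 - (1)·-1.746 - (3)·-0.370) / (-7) = -1.979
  β = (-11 - (-3)·-1.979 - (-4)·-0.370) / (9) = -2.046
  γ = (-1 - (-3)·-1.979 - (2)·-2.046) / (6) = -0.474
Iteration 3:
  α = (11 - (1)·-2.046 - (3)·-0.474) / (-7) = -2.067
  β = (-11 - (-3)·-2.067 - (-4)·-0.474) / (9) = -2.122
  γ = (-1 - (-3)·-2.067 - (2)·-2.122) / (6) = -0.493
Residual b − A·x = (0.132, -0.075, 0.001); ∞-norm = 0.132

0.132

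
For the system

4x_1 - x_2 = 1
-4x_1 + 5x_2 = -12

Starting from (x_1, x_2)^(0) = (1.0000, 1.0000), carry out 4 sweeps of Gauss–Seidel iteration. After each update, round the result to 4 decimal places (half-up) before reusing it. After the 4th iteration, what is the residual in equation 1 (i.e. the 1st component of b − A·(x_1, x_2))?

Iteration 1:
  x_1 = (1 - (-1)·1.0000) / (4) = 0.5000
  x_2 = (-12 - (-4)·0.5000) / (5) = -2.0000
Iteration 2:
  x_1 = (1 - (-1)·-2.0000) / (4) = -0.2500
  x_2 = (-12 - (-4)·-0.2500) / (5) = -2.6000
Iteration 3:
  x_1 = (1 - (-1)·-2.6000) / (4) = -0.4000
  x_2 = (-12 - (-4)·-0.4000) / (5) = -2.7200
Iteration 4:
  x_1 = (1 - (-1)·-2.7200) / (4) = -0.4300
  x_2 = (-12 - (-4)·-0.4300) / (5) = -2.7440
Residual b − A·x = (-0.0240, 0.0000)

-0.0240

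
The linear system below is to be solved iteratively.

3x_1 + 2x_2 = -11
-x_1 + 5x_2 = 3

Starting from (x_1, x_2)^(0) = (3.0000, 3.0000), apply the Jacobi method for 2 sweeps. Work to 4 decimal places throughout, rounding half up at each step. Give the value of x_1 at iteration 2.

Iteration 1:
  x_1 = (-11 - (2)·3.0000) / (3) = -5.6667
  x_2 = (3 - (-1)·3.0000) / (5) = 1.2000
Iteration 2:
  x_1 = (-11 - (2)·1.2000) / (3) = -4.4667
  x_2 = (3 - (-1)·-5.6667) / (5) = -0.5333

-4.4667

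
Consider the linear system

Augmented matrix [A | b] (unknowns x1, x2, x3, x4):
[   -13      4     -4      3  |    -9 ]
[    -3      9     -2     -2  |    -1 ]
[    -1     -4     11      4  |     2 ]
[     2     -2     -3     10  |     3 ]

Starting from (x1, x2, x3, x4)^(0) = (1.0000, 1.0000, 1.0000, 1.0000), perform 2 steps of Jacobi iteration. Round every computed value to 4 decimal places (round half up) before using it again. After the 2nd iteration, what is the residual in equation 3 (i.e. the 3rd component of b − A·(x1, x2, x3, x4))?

Iteration 1:
  x1 = (-9 - (4)·1.0000 - (-4)·1.0000 - (3)·1.0000) / (-13) = 0.9231
  x2 = (-1 - (-3)·1.0000 - (-2)·1.0000 - (-2)·1.0000) / (9) = 0.6667
  x3 = (2 - (-1)·1.0000 - (-4)·1.0000 - (4)·1.0000) / (11) = 0.2727
  x4 = (3 - (2)·1.0000 - (-2)·1.0000 - (-3)·1.0000) / (10) = 0.6000
Iteration 2:
  x1 = (-9 - (4)·0.6667 - (-4)·0.2727 - (3)·0.6000) / (-13) = 0.9520
  x2 = (-1 - (-3)·0.9231 - (-2)·0.2727 - (-2)·0.6000) / (9) = 0.3905
  x3 = (2 - (-1)·0.9231 - (-4)·0.6667 - (4)·0.6000) / (11) = 0.2900
  x4 = (3 - (2)·0.9231 - (-2)·0.6667 - (-3)·0.2727) / (10) = 0.3305
Residual b − A·x = (1.9825, -0.4175, 0.0020, -0.5580)

0.0020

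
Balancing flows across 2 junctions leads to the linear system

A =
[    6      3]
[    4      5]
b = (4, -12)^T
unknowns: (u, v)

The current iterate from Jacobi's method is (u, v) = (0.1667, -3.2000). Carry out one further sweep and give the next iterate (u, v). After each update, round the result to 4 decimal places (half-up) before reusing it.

One sweep:
  u = (4 - (3)·-3.2000) / (6) = 2.2667
  v = (-12 - (4)·0.1667) / (5) = -2.5334

(2.2667, -2.5334)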